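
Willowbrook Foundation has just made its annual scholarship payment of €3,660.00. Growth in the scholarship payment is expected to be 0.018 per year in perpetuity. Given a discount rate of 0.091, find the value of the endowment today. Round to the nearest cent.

D₁ = D₀ × (1 + g) = €3,660.00 × 1.018 = €3,725.8800
Growing perpetuity: P = D₁ / (r − g) = €3,725.8800 / (0.091 − 0.018) = €51,039.45

€51039.45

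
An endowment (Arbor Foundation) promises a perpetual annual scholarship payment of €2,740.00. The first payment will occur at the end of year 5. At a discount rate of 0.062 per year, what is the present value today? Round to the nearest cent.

Value at end of year 4: C / r = €2,740.00 / 0.062 = €44,193.5484
Discount to today: PV = €44,193.5484 / (1 + 0.062)^4 = €44,193.5484 / 1.272032 = €34,742.48

€34742.48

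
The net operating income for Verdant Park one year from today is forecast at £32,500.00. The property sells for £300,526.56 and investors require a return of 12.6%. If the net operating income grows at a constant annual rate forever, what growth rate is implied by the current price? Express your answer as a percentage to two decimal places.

1.79%

P = D₁/(r−g) ⇒ g = r − D₁/P = 0.126 − £32,500.00/£300,526.56 = 0.017856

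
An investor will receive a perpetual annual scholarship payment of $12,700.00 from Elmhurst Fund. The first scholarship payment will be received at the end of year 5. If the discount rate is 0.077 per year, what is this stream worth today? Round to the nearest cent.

Value at end of year 4: C / r = $12,700.00 / 0.077 = $164,935.0649
Discount to today: PV = $164,935.0649 / (1 + 0.077)^4 = $164,935.0649 / 1.345435 = $122,588.63

$122588.63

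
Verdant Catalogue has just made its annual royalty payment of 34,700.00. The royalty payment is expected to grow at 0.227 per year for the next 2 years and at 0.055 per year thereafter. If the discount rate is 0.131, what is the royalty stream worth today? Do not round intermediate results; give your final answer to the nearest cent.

D_1 = 42576.90000
D_2 = 52241.85630
Terminal value at year 2: TV = D_2×(1+g_2)/(r−g_2) = 55115.15840/0.076 = 725199.45259
P_0 = D_1/(1+r)^1 + D_2/(1+r)^2 + TV/(1+r)^2
    = 37645.35809 + 40840.72005 + 566933.67964 = 645419.75778

645419.76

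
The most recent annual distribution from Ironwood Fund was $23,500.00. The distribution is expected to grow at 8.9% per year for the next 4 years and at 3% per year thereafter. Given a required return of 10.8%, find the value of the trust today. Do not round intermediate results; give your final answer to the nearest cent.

$379614.99

D_1 = 25591.50000
D_2 = 27869.14350
D_3 = 30349.49727
D_4 = 33050.60253
Terminal value at year 4: TV = D_4×(1+g_2)/(r−g_2) = 34042.12060/0.078 = 436437.44365
P_0 = D_1/(1+r)^1 + D_2/(1+r)^2 + D_3/(1+r)^3 + D_4/(1+r)^4 + TV/(1+r)^4
    = 23097.02166 + 22700.95360 + 22311.67732 + 21929.07635 + 289576.26468 = 379614.99362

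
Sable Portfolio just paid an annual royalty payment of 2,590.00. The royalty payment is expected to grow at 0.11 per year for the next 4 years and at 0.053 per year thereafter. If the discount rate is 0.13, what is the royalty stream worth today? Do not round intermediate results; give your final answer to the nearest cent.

42886.97

D_1 = 2874.90000
D_2 = 3191.13900
D_3 = 3542.16429
D_4 = 3931.80236
Terminal value at year 4: TV = D_4×(1+g_2)/(r−g_2) = 4140.18789/0.077 = 53768.67386
P_0 = D_1/(1+r)^1 + D_2/(1+r)^2 + D_3/(1+r)^3 + D_4/(1+r)^4 + TV/(1+r)^4
    = 2544.15929 + 2499.12992 + 2454.89754 + 2411.44802 + 32977.33464 = 42886.96941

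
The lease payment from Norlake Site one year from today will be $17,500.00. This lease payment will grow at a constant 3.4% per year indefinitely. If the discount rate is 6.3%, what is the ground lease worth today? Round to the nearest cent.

Growing perpetuity: P = D₁ / (r − g) = $17,500.0000 / (0.063 − 0.034) = $603,448.28

$603448.28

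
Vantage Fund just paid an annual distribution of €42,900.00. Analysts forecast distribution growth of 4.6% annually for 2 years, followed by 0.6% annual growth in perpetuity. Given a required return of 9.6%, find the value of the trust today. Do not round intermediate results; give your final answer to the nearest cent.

D_1 = 44873.40000
D_2 = 46937.57640
Terminal value at year 2: TV = D_2×(1+g_2)/(r−g_2) = 47219.20186/0.09 = 524657.79843
P_0 = D_1/(1+r)^1 + D_2/(1+r)^2 + TV/(1+r)^2
    = 40942.88321 + 39075.05095 + 436772.23616 = 516790.17032

€516790.17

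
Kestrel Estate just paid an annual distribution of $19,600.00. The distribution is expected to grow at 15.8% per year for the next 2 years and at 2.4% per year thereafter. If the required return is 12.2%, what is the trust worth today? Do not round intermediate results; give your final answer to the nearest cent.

D_1 = 22696.80000
D_2 = 26282.89440
Terminal value at year 2: TV = D_2×(1+g_2)/(r−g_2) = 26913.68387/0.098 = 274629.42720
P_0 = D_1/(1+r)^1 + D_2/(1+r)^2 + TV/(1+r)^2
    = 20228.87701 + 20877.93188 + 218153.08416 = 259259.89305

$259259.89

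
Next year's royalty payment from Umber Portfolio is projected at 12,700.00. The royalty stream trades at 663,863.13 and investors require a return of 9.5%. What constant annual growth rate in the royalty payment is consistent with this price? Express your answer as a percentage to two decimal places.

7.59%

P = D₁/(r−g) ⇒ g = r − D₁/P = 0.095 − 12,700.00/663,863.13 = 0.075870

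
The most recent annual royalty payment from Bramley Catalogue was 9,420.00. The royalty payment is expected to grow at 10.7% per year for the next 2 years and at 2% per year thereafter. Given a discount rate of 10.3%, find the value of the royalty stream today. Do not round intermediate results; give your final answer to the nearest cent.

135547.61

D_1 = 10427.94000
D_2 = 11543.72958
Terminal value at year 2: TV = D_2×(1+g_2)/(r−g_2) = 11774.60417/0.083 = 141862.70086
P_0 = D_1/(1+r)^1 + D_2/(1+r)^2 + TV/(1+r)^2
    = 9454.16138 + 9488.44664 + 116605.00692 = 135547.61494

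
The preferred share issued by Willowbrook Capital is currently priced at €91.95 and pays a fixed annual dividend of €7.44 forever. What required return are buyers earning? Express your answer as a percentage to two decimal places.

8.09%

P = C/r ⇒ r = C/P = €7.44/€91.95 = 0.080914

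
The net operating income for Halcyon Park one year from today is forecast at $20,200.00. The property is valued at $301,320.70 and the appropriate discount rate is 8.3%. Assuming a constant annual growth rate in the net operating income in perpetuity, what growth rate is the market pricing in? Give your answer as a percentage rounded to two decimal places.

1.60%

P = D₁/(r−g) ⇒ g = r − D₁/P = 0.083 − $20,200.00/$301,320.70 = 0.015962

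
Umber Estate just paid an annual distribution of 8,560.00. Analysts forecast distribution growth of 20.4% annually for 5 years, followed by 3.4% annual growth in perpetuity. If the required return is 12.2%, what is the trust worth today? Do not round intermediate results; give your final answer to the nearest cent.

196263.21

D_1 = 10306.24000
D_2 = 12408.71296
D_3 = 14940.09040
D_4 = 17987.86885
D_5 = 21657.39409
Terminal value at year 5: TV = D_5×(1+g_2)/(r−g_2) = 22393.74549/0.088 = 254474.38057
P_0 = D_1/(1+r)^1 + D_2/(1+r)^2 + D_3/(1+r)^3 + D_4/(1+r)^4 + D_5/(1+r)^5 + TV/(1+r)^5
    = 9185.59715 + 9856.91530 + 10577.29592 + 11350.32468 + 12179.84930 + 143113.22922 = 196263.21156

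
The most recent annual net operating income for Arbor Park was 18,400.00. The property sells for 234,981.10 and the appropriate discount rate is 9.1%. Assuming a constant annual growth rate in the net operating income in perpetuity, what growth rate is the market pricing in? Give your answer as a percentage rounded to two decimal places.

1.18%

P = D₀(1+g)/(r−g) ⇒ P(r−g) = D₀(1+g) ⇒ g(P+D₀) = P·r − D₀
g = (P·r − D₀)/(P + D₀) = (234,981.10×0.091 − 18,400.00) / (234,981.10 + 18,400.00) = 0.011774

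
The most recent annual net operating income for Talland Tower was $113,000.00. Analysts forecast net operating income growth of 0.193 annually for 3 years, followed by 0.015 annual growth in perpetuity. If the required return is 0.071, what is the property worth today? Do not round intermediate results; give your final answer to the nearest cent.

D_1 = 134809.00000
D_2 = 160827.13700
D_3 = 191866.77444
Terminal value at year 3: TV = D_3×(1+g_2)/(r−g_2) = 194744.77606/0.056 = 3477585.28674
P_0 = D_1/(1+r)^1 + D_2/(1+r)^2 + D_3/(1+r)^3 + TV/(1+r)^3
    = 125872.08217 + 140210.45194 + 156182.13740 + 2830801.24046 = 3253065.91197

$3253065.91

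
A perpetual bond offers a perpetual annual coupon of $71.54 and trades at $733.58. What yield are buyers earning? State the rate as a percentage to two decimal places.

9.75%

P = C/r ⇒ r = C/P = $71.54/$733.58 = 0.097522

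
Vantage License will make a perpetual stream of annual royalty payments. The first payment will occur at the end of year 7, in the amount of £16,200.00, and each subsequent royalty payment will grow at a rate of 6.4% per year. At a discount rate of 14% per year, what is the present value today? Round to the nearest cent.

Value at end of year 6: C₁ / (r − g) = £16,200.00 / (0.14 − 0.064) = £213,157.8947
Discount to today: PV = £213,157.8947 / (1 + 0.14)^6 = £213,157.8947 / 2.194973 = £97,111.87

£97111.87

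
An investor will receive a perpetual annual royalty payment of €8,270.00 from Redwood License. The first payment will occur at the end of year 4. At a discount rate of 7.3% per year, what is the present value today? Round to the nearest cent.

€91702.99

Value at end of year 3: C / r = €8,270.00 / 0.073 = €113,287.6712
Discount to today: PV = €113,287.6712 / (1 + 0.073)^3 = €113,287.6712 / 1.235376 = €91,702.99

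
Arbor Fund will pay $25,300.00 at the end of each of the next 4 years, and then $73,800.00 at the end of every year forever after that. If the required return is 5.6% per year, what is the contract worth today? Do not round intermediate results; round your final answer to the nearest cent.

PV of 4-year annuity: $25,300.00 × [1 − (1+0.056)^−4] / 0.056 = 88476.15806
Perpetuity value at year 4: $73,800.00 / 0.056 = 1317857.14286
PV of perpetuity: 1317857.14286 / (1+0.056)^4 = 1059772.53952
Total PV = 88476.15806 + 1059772.53952 = 1148248.69757

$1148248.70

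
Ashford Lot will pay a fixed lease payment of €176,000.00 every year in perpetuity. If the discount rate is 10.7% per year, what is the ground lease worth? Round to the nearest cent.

Level perpetuity: PV = C / r = €176,000.00 / 0.107 = €1,644,859.81

€1644859.81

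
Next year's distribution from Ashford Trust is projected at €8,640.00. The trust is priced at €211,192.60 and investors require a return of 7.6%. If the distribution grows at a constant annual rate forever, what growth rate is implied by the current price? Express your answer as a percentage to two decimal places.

P = D₁/(r−g) ⇒ g = r − D₁/P = 0.076 − €8,640.00/€211,192.60 = 0.035089

3.51%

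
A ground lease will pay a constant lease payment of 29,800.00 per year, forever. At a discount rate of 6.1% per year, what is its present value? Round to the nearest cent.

Level perpetuity: PV = C / r = 29,800.00 / 0.061 = 488,524.59

488524.59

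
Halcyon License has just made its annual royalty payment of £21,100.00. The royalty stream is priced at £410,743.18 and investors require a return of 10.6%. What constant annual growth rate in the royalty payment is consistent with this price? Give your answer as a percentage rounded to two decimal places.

5.20%

P = D₀(1+g)/(r−g) ⇒ P(r−g) = D₀(1+g) ⇒ g(P+D₀) = P·r − D₀
g = (P·r − D₀)/(P + D₀) = (£410,743.18×0.106 − £21,100.00) / (£410,743.18 + £21,100.00) = 0.051960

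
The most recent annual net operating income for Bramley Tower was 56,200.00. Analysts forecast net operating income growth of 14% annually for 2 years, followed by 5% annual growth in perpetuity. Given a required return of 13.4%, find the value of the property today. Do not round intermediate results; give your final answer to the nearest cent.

823247.17

D_1 = 64068.00000
D_2 = 73037.52000
Terminal value at year 2: TV = D_2×(1+g_2)/(r−g_2) = 76689.39600/0.084 = 912969.00000
P_0 = D_1/(1+r)^1 + D_2/(1+r)^2 + TV/(1+r)^2
    = 56497.35450 + 56796.28230 + 709953.52874 = 823247.16553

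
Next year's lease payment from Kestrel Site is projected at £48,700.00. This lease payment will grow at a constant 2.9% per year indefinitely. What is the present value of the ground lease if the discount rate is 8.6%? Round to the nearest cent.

Growing perpetuity: P = D₁ / (r − g) = £48,700.0000 / (0.086 − 0.029) = £854,385.96

£854385.96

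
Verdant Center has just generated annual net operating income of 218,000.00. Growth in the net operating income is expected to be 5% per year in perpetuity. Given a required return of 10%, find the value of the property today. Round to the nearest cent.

D₁ = D₀ × (1 + g) = 218,000.00 × 1.05 = 228,900.0000
Growing perpetuity: P = D₁ / (r − g) = 228,900.0000 / (0.1 − 0.05) = 4,578,000.00

4578000.00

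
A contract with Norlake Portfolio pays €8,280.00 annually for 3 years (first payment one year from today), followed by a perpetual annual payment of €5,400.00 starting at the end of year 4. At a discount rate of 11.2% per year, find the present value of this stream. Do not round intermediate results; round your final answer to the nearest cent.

€55227.77

PV of 3-year annuity: €8,280.00 × [1 − (1+0.112)^−3] / 0.112 = 20163.78161
Perpetuity value at year 3: €5,400.00 / 0.112 = 48214.28571
PV of perpetuity: 48214.28571 / (1+0.112)^3 = 35063.99336
Total PV = 20163.78161 + 35063.99336 = 55227.77497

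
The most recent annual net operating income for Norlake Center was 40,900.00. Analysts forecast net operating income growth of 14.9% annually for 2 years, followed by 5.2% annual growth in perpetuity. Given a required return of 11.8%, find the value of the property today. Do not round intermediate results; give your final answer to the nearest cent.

773809.18

D_1 = 46994.10000
D_2 = 53996.22090
Terminal value at year 2: TV = D_2×(1+g_2)/(r−g_2) = 56804.02439/0.066 = 860667.03616
P_0 = D_1/(1+r)^1 + D_2/(1+r)^2 + TV/(1+r)^2
    = 42034.07871 + 43199.60326 + 688575.49432 = 773809.17629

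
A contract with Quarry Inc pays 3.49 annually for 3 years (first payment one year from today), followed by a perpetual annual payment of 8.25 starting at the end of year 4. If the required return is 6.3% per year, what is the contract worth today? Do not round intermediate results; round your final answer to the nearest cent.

PV of 3-year annuity: 3.49 × [1 − (1+0.063)^−3] / 0.063 = 9.27727
Perpetuity value at year 3: 8.25 / 0.063 = 130.95238
PV of perpetuity: 130.95238 / (1+0.063)^3 = 109.02186
Total PV = 9.27727 + 109.02186 = 118.29914

118.30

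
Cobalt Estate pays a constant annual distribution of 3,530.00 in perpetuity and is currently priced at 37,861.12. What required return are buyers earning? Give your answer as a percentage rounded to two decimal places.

9.32%

P = C/r ⇒ r = C/P = 3,530.00/37,861.12 = 0.093235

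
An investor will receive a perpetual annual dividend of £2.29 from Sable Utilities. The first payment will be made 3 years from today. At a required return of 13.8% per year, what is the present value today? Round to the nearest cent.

£12.81

Value at end of year 2: C / r = £2.29 / 0.138 = £16.5942
Discount to today: PV = £16.5942 / (1 + 0.138)^2 = £16.5942 / 1.295044 = £12.81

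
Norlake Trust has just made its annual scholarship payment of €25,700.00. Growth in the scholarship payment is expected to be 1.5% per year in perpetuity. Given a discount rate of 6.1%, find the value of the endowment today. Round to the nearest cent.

€567076.09

D₁ = D₀ × (1 + g) = €25,700.00 × 1.015 = €26,085.5000
Growing perpetuity: P = D₁ / (r − g) = €26,085.5000 / (0.061 − 0.015) = €567,076.09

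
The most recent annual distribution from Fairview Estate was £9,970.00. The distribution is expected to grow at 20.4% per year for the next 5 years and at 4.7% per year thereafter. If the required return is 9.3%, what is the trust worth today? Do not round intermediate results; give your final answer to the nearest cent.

£435314.69

D_1 = 12003.88000
D_2 = 14452.67152
D_3 = 17401.01651
D_4 = 20950.82388
D_5 = 25224.79195
Terminal value at year 5: TV = D_5×(1+g_2)/(r−g_2) = 26410.35717/0.046 = 574138.19937
P_0 = D_1/(1+r)^1 + D_2/(1+r)^2 + D_3/(1+r)^3 + D_4/(1+r)^4 + D_5/(1+r)^5 + TV/(1+r)^5
    = 10982.50686 + 12097.83921 + 13326.43954 + 14679.81080 + 16170.62416 + 368057.46719 = 435314.68776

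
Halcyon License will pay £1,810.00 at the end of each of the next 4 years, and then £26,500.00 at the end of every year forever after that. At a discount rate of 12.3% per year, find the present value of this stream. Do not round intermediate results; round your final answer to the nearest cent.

£140926.37

PV of 4-year annuity: £1,810.00 × [1 − (1+0.123)^−4] / 0.123 = 5463.04634
Perpetuity value at year 4: £26,500.00 / 0.123 = 215447.15447
PV of perpetuity: 215447.15447 / (1+0.123)^4 = 135463.32691
Total PV = 5463.04634 + 135463.32691 = 140926.37325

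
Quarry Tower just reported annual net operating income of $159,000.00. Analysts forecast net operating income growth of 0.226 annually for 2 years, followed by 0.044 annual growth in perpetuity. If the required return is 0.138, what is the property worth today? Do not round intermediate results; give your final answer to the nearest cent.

$2405422.73

D_1 = 194934.00000
D_2 = 238989.08400
Terminal value at year 2: TV = D_2×(1+g_2)/(r−g_2) = 249504.60370/0.094 = 2654304.29464
P_0 = D_1/(1+r)^1 + D_2/(1+r)^2 + TV/(1+r)^2
    = 171295.25483 + 184541.28508 + 2049586.18753 = 2405422.72744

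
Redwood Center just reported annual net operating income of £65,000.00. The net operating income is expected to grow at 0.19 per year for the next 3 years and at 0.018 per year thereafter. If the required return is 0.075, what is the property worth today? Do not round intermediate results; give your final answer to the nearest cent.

£1814490.25

D_1 = 77350.00000
D_2 = 92046.50000
D_3 = 109535.33500
Terminal value at year 3: TV = D_3×(1+g_2)/(r−g_2) = 111506.97103/0.057 = 1956262.64965
P_0 = D_1/(1+r)^1 + D_2/(1+r)^2 + D_3/(1+r)^3 + TV/(1+r)^3
    = 71953.48837 + 79650.83829 + 88171.62564 + 1574714.29657 = 1814490.24888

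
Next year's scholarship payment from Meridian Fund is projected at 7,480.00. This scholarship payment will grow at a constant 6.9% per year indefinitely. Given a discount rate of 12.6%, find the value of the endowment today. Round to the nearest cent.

131228.07

Growing perpetuity: P = D₁ / (r − g) = 7,480.0000 / (0.126 − 0.069) = 131,228.07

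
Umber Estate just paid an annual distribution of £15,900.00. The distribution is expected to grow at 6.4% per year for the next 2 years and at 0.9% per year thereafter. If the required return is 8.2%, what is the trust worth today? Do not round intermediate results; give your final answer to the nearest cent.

D_1 = 16917.60000
D_2 = 18000.32640
Terminal value at year 2: TV = D_2×(1+g_2)/(r−g_2) = 18162.32934/0.073 = 248799.03202
P_0 = D_1/(1+r)^1 + D_2/(1+r)^2 + TV/(1+r)^2
    = 15635.48983 + 15375.38002 + 212517.23892 = 243528.10878

£243528.11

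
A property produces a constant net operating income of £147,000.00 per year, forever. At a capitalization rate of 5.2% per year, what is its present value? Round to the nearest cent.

Level perpetuity: PV = C / r = £147,000.00 / 0.052 = £2,826,923.08

£2826923.08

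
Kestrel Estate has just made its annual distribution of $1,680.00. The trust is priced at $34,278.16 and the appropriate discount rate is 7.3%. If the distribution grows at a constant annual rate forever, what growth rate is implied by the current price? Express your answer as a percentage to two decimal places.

P = D₀(1+g)/(r−g) ⇒ P(r−g) = D₀(1+g) ⇒ g(P+D₀) = P·r − D₀
g = (P·r − D₀)/(P + D₀) = ($34,278.16×0.073 − $1,680.00) / ($34,278.16 + $1,680.00) = 0.022868

2.29%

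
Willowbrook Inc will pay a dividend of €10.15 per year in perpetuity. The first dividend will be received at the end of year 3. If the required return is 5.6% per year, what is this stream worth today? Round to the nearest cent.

€162.54

Value at end of year 2: C / r = €10.15 / 0.056 = €181.2500
Discount to today: PV = €181.2500 / (1 + 0.056)^2 = €181.2500 / 1.115136 = €162.54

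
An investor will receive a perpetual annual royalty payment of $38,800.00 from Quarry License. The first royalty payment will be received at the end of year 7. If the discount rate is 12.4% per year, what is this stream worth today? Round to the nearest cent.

$155171.58

Value at end of year 6: C / r = $38,800.00 / 0.124 = $312,903.2258
Discount to today: PV = $312,903.2258 / (1 + 0.124)^6 = $312,903.2258 / 2.016498 = $155,171.58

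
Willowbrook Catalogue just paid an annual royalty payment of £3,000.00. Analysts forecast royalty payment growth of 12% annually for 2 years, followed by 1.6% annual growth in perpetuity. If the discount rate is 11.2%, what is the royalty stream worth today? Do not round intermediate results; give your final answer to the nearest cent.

£38273.38

D_1 = 3360.00000
D_2 = 3763.20000
Terminal value at year 2: TV = D_2×(1+g_2)/(r−g_2) = 3823.41120/0.096 = 39827.20000
P_0 = D_1/(1+r)^1 + D_2/(1+r)^2 + TV/(1+r)^2
    = 3021.58273 + 3043.32074 + 32208.47782 = 38273.38129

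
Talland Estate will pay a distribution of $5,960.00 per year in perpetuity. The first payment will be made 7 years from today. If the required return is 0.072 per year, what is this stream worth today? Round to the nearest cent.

$54543.76

Value at end of year 6: C / r = $5,960.00 / 0.072 = $82,777.7778
Discount to today: PV = $82,777.7778 / (1 + 0.072)^6 = $82,777.7778 / 1.517640 = $54,543.76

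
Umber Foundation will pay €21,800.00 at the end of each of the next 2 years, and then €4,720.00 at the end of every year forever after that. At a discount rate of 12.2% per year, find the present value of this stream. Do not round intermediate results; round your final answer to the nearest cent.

PV of 2-year annuity: €21,800.00 × [1 − (1+0.122)^−2] / 0.122 = 36746.51517
Perpetuity value at year 2: €4,720.00 / 0.122 = 38688.52459
PV of perpetuity: 38688.52459 / (1+0.122)^2 = 30732.39837
Total PV = 36746.51517 + 30732.39837 = 67478.91354

€67478.91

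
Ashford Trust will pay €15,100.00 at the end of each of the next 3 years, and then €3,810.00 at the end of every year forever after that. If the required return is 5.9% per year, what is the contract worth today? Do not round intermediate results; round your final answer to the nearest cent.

€94810.50

PV of 3-year annuity: €15,100.00 × [1 − (1+0.059)^−3] / 0.059 = 40437.27415
Perpetuity value at year 3: €3,810.00 / 0.059 = 64576.27119
PV of perpetuity: 64576.27119 / (1+0.059)^3 = 54373.22387
Total PV = 40437.27415 + 54373.22387 = 94810.49802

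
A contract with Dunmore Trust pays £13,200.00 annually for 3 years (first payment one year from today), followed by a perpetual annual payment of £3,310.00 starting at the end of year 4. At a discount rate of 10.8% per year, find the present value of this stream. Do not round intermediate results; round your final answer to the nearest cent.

£54900.80

PV of 3-year annuity: £13,200.00 × [1 − (1+0.108)^−3] / 0.108 = 32369.57132
Perpetuity value at year 3: £3,310.00 / 0.108 = 30648.14815
PV of perpetuity: 30648.14815 / (1+0.108)^3 = 22531.23292
Total PV = 32369.57132 + 22531.23292 = 54900.80423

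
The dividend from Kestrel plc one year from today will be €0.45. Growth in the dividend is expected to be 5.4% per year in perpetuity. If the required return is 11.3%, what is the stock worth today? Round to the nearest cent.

€7.63

Growing perpetuity: P = D₁ / (r − g) = €0.4500 / (0.113 − 0.054) = €7.63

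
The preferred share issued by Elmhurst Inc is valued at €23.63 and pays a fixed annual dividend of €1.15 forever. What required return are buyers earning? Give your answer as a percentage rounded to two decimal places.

4.87%

P = C/r ⇒ r = C/P = €1.15/€23.63 = 0.048667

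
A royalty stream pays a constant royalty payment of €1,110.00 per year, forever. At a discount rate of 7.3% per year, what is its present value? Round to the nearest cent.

Level perpetuity: PV = C / r = €1,110.00 / 0.073 = €15,205.48

€15205.48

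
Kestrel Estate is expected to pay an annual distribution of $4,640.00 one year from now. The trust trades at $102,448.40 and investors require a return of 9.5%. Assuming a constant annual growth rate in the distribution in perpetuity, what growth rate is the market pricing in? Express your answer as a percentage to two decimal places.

P = D₁/(r−g) ⇒ g = r − D₁/P = 0.095 − $4,640.00/$102,448.40 = 0.049709

4.97%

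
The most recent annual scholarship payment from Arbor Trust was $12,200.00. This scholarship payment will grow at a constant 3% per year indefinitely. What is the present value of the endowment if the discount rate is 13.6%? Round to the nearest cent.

D₁ = D₀ × (1 + g) = $12,200.00 × 1.03 = $12,566.0000
Growing perpetuity: P = D₁ / (r − g) = $12,566.0000 / (0.136 − 0.03) = $118,547.17

$118547.17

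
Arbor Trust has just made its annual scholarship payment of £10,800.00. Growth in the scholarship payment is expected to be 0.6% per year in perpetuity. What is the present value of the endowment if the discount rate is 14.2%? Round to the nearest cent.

£79888.24

D₁ = D₀ × (1 + g) = £10,800.00 × 1.006 = £10,864.8000
Growing perpetuity: P = D₁ / (r − g) = £10,864.8000 / (0.142 − 0.006) = £79,888.24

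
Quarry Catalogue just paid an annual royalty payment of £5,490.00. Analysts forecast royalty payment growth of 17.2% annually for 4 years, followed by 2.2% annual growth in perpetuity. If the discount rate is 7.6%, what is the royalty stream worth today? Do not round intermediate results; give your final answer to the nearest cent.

£173563.30

D_1 = 6434.28000
D_2 = 7540.97616
D_3 = 8838.02406
D_4 = 10358.16420
Terminal value at year 4: TV = D_4×(1+g_2)/(r−g_2) = 10586.04381/0.054 = 196037.84834
P_0 = D_1/(1+r)^1 + D_2/(1+r)^2 + D_3/(1+r)^3 + D_4/(1+r)^4 + TV/(1+r)^4
    = 5979.81413 + 6513.32914 + 7094.44401 + 7727.40556 + 146248.30516 = 173563.29799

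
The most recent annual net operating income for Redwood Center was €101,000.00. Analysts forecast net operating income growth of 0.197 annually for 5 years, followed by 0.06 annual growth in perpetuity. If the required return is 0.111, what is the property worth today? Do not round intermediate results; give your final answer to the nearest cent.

€3682698.09

D_1 = 120897.00000
D_2 = 144713.70900
D_3 = 173222.30967
D_4 = 207347.10468
D_5 = 248194.48430
Terminal value at year 5: TV = D_5×(1+g_2)/(r−g_2) = 263086.15336/0.051 = 5158552.02663
P_0 = D_1/(1+r)^1 + D_2/(1+r)^2 + D_3/(1+r)^3 + D_4/(1+r)^4 + D_5/(1+r)^5 + TV/(1+r)^5
    = 108818.18182 + 117241.55143 + 126316.95505 + 136094.86516 + 146629.66120 + 3047596.87992 = 3682698.09458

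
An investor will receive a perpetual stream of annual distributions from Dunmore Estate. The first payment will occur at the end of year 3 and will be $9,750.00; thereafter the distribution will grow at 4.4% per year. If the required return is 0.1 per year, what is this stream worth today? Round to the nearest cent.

$143890.20

Value at end of year 2: C₁ / (r − g) = $9,750.00 / (0.1 − 0.044) = $174,107.1429
Discount to today: PV = $174,107.1429 / (1 + 0.1)^2 = $174,107.1429 / 1.210000 = $143,890.20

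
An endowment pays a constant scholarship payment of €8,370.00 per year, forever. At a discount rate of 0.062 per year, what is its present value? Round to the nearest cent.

€135000.00

Level perpetuity: PV = C / r = €8,370.00 / 0.062 = €135,000.00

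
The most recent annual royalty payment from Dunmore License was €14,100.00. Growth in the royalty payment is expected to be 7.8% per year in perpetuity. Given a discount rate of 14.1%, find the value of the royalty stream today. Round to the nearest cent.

D₁ = D₀ × (1 + g) = €14,100.00 × 1.078 = €15,199.8000
Growing perpetuity: P = D₁ / (r − g) = €15,199.8000 / (0.141 − 0.078) = €241,266.67

€241266.67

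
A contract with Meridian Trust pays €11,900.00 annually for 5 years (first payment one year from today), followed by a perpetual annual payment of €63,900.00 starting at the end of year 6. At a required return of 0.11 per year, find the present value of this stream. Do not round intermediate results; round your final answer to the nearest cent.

€388722.45

PV of 5-year annuity: €11,900.00 × [1 − (1+0.11)^−5] / 0.11 = 43981.17451
Perpetuity value at year 5: €63,900.00 / 0.11 = 580909.09091
PV of perpetuity: 580909.09091 / (1+0.11)^5 = 344741.27148
Total PV = 43981.17451 + 344741.27148 = 388722.44599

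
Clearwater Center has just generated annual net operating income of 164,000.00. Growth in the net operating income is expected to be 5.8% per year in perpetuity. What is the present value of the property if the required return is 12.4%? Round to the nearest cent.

D₁ = D₀ × (1 + g) = 164,000.00 × 1.058 = 173,512.0000
Growing perpetuity: P = D₁ / (r − g) = 173,512.0000 / (0.124 − 0.058) = 2,628,969.70

2628969.70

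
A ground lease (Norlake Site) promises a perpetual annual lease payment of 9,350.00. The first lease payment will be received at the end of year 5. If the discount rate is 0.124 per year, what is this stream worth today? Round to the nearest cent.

47241.61

Value at end of year 4: C / r = 9,350.00 / 0.124 = 75,403.2258
Discount to today: PV = 75,403.2258 / (1 + 0.124)^4 = 75,403.2258 / 1.596119 = 47,241.61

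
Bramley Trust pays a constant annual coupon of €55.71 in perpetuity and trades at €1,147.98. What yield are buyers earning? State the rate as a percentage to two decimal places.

4.85%

P = C/r ⇒ r = C/P = €55.71/€1,147.98 = 0.048529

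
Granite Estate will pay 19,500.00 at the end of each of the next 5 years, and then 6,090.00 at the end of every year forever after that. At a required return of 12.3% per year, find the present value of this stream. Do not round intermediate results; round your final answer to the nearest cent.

PV of 5-year annuity: 19,500.00 × [1 − (1+0.123)^−5] / 0.123 = 69773.84154
Perpetuity value at year 5: 6,090.00 / 0.123 = 49512.19512
PV of perpetuity: 49512.19512 / (1+0.123)^5 = 27721.28769
Total PV = 69773.84154 + 27721.28769 = 97495.12923

97495.13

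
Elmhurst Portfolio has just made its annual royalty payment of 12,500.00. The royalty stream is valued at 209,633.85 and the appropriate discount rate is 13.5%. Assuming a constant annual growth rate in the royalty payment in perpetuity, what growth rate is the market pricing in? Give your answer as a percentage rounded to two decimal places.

P = D₀(1+g)/(r−g) ⇒ P(r−g) = D₀(1+g) ⇒ g(P+D₀) = P·r − D₀
g = (P·r − D₀)/(P + D₀) = (209,633.85×0.135 − 12,500.00) / (209,633.85 + 12,500.00) = 0.071131

7.11%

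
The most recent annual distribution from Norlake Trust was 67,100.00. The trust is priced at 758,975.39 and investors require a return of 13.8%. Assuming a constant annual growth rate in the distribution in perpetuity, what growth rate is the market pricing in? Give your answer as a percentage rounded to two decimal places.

P = D₀(1+g)/(r−g) ⇒ P(r−g) = D₀(1+g) ⇒ g(P+D₀) = P·r − D₀
g = (P·r − D₀)/(P + D₀) = (758,975.39×0.138 − 67,100.00) / (758,975.39 + 67,100.00) = 0.045563

4.56%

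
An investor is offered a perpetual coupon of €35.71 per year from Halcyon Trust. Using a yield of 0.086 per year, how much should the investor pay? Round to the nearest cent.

Level perpetuity: PV = C / r = €35.71 / 0.086 = €415.23

€415.23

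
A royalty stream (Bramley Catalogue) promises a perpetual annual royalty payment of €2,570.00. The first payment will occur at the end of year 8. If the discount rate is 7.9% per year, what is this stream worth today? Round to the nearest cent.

€19105.39

Value at end of year 7: C / r = €2,570.00 / 0.079 = €32,531.6456
Discount to today: PV = €32,531.6456 / (1 + 0.079)^7 = €32,531.6456 / 1.702747 = €19,105.39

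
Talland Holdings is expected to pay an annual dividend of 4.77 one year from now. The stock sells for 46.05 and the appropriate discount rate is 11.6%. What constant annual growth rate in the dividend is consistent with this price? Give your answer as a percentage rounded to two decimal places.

P = D₁/(r−g) ⇒ g = r − D₁/P = 0.116 − 4.77/46.05 = 0.012417

1.24%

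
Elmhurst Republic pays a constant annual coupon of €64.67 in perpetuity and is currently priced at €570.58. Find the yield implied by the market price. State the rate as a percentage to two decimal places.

11.33%

P = C/r ⇒ r = C/P = €64.67/€570.58 = 0.113341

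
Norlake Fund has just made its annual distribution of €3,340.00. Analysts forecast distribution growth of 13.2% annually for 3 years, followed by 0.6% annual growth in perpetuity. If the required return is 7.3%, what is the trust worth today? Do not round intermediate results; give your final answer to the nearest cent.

D_1 = 3780.88000
D_2 = 4279.95616
D_3 = 4844.91037
Terminal value at year 3: TV = D_3×(1+g_2)/(r−g_2) = 4873.97984/0.067 = 72745.96769
P_0 = D_1/(1+r)^1 + D_2/(1+r)^2 + D_3/(1+r)^3 + TV/(1+r)^3
    = 3523.65331 + 3717.40498 + 3921.81029 + 58885.68880 = 70048.55738

€70048.56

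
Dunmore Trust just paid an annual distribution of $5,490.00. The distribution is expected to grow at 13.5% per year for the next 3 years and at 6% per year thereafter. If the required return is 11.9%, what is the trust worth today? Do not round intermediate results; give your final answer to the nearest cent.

D_1 = 6231.15000
D_2 = 7072.35525
D_3 = 8027.12321
Terminal value at year 3: TV = D_3×(1+g_2)/(r−g_2) = 8508.75060/0.059 = 144216.11189
P_0 = D_1/(1+r)^1 + D_2/(1+r)^2 + D_3/(1+r)^3 + TV/(1+r)^3
    = 5568.49866 + 5648.11973 + 5728.87926 + 102925.62742 = 119871.12507

$119871.13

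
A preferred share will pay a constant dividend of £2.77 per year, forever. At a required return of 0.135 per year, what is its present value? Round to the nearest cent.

£20.52

Level perpetuity: PV = C / r = £2.77 / 0.135 = £20.52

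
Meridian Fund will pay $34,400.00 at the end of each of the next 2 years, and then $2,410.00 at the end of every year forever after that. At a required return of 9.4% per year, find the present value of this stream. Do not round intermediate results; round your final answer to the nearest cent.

$81608.42

PV of 2-year annuity: $34,400.00 × [1 − (1+0.094)^−2] / 0.094 = 60186.69225
Perpetuity value at year 2: $2,410.00 / 0.094 = 25638.29787
PV of perpetuity: 25638.29787 / (1+0.094)^2 = 21421.73019
Total PV = 60186.69225 + 21421.73019 = 81608.42243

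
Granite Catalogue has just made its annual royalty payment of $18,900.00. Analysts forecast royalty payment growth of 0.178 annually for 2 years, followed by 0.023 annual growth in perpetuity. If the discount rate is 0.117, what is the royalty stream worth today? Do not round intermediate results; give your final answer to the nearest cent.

D_1 = 22264.20000
D_2 = 26227.22760
Terminal value at year 2: TV = D_2×(1+g_2)/(r−g_2) = 26830.45383/0.094 = 285430.35994
P_0 = D_1/(1+r)^1 + D_2/(1+r)^2 + TV/(1+r)^2
    = 19932.13966 + 21020.64505 + 228767.23282 = 269720.01752

$269720.02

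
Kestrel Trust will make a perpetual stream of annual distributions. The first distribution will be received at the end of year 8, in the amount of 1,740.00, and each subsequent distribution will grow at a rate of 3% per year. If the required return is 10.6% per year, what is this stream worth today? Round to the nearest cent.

Value at end of year 7: C₁ / (r − g) = 1,740.00 / (0.106 − 0.03) = 22,894.7368
Discount to today: PV = 22,894.7368 / (1 + 0.106)^7 = 22,894.7368 / 2.024351 = 11,309.67

11309.67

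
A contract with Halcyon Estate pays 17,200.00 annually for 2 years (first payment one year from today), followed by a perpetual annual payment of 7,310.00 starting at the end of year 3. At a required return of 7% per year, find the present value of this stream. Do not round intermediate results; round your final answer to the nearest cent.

PV of 2-year annuity: 17,200.00 × [1 − (1+0.07)^−2] / 0.07 = 31097.91248
Perpetuity value at year 2: 7,310.00 / 0.07 = 104428.57143
PV of perpetuity: 104428.57143 / (1+0.07)^2 = 91211.95862
Total PV = 31097.91248 + 91211.95862 = 122309.87111

122309.87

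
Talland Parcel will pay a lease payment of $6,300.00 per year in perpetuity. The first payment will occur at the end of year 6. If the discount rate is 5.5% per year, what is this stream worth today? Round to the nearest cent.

$87642.66

Value at end of year 5: C / r = $6,300.00 / 0.055 = $114,545.4545
Discount to today: PV = $114,545.4545 / (1 + 0.055)^5 = $114,545.4545 / 1.306960 = $87,642.66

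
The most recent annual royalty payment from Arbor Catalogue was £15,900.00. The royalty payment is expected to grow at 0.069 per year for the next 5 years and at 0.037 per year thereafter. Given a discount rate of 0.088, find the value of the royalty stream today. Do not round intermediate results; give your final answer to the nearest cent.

£371470.30

D_1 = 16997.10000
D_2 = 18169.89990
D_3 = 19423.62299
D_4 = 20763.85298
D_5 = 22196.55884
Terminal value at year 5: TV = D_5×(1+g_2)/(r−g_2) = 23017.83151/0.051 = 451330.02965
P_0 = D_1/(1+r)^1 + D_2/(1+r)^2 + D_3/(1+r)^3 + D_4/(1+r)^4 + D_5/(1+r)^5 + TV/(1+r)^5
    = 15622.33456 + 15349.51805 + 15081.46581 + 14818.09462 + 14559.32275 + 296039.56259 = 371470.29838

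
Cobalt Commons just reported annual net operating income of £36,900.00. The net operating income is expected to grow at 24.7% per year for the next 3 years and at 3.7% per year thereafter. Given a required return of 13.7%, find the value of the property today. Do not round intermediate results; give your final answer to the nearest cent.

D_1 = 46014.30000
D_2 = 57379.83210
D_3 = 71552.65063
Terminal value at year 3: TV = D_3×(1+g_2)/(r−g_2) = 74200.09870/0.1 = 742000.98702
P_0 = D_1/(1+r)^1 + D_2/(1+r)^2 + D_3/(1+r)^3 + TV/(1+r)^3
    = 40469.92084 + 44385.21662 + 48679.30090 + 504804.35031 = 638338.78867

£638338.79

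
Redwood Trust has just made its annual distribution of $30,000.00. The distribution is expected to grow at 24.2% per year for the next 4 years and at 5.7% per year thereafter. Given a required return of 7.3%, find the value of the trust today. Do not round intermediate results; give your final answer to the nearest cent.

$3732951.71

D_1 = 37260.00000
D_2 = 46276.92000
D_3 = 57475.93464
D_4 = 71385.11082
Terminal value at year 4: TV = D_4×(1+g_2)/(r−g_2) = 75454.06214/0.016 = 4715878.88374
P_0 = D_1/(1+r)^1 + D_2/(1+r)^2 + D_3/(1+r)^3 + D_4/(1+r)^4 + TV/(1+r)^4
    = 34725.06990 + 40194.34931 + 46525.05298 + 53852.85722 + 3557654.38028 = 3732951.70969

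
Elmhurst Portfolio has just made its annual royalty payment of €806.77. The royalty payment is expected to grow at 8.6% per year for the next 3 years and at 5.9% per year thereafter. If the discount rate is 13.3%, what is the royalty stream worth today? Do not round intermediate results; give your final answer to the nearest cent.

D_1 = 876.15222
D_2 = 951.50131
D_3 = 1033.33042
Terminal value at year 3: TV = D_3×(1+g_2)/(r−g_2) = 1094.29692/0.074 = 14787.79620
P_0 = D_1/(1+r)^1 + D_2/(1+r)^2 + D_3/(1+r)^3 + TV/(1+r)^3
    = 773.30293 + 741.22417 + 710.47612 + 10167.48937 = 12392.49259

€12392.49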